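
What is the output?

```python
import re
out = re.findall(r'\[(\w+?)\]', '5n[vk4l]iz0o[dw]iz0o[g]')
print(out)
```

['vk4l', 'dw', 'g']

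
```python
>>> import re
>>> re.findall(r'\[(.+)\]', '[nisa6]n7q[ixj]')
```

['nisa6]n7q[ixj']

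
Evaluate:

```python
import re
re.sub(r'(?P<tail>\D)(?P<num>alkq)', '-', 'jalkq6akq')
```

The pattern matches a non-digit (captured as 'tail'); then the literal 'al', then the literal 'kq' (captured as 'num').
Matches: at [0:5] → 'jalkq'.
Every occurrence is swapped for '-'.

'-6akq'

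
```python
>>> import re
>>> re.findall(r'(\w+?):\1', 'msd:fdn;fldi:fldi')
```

['fldi']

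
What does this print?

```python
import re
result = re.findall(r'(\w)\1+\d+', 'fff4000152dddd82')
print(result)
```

After group 1 captures some text, `\1` only succeeds where that same text appears again.
Walking the string: at [0:10] match 'fff4000152', group 1 = 'f'; at [10:16] match 'dddd82', group 1 = 'd'.
With a single group, `findall` returns only what that group captured — 2 items.

['f', 'd']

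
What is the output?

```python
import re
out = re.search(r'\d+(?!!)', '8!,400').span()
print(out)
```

Because the assertion is negative and zero-width, positions next to the forbidden text are skipped.
`search` walks the string left to right and returns the first match it finds.
The match spans [3:6] → '400'.

(3, 6)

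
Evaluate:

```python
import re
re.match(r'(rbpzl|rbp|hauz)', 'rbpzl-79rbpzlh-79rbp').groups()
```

('rbpzl',)

Branches in `(...|...)` are attempted left-to-right; the first branch that allows the whole pattern to succeed is taken.
`re.match` only tries the pattern at the start of the string.
The match spans [0:5] → 'rbpzl'.
Captured: group 1 = 'rbpzl'.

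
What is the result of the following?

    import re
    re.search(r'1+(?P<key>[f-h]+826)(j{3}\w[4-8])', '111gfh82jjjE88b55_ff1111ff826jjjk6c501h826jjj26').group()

The pattern matches one or more of a literal '1'; then one or more of a character in [f-h], then the literal '826' (captured as 'key'); then exactly 3 of a literal 'j', then a word character, then a character in [4-8] (captured).
`re.search` scans for the first position where the pattern succeeds.
The match spans [20:34] → '1111ff826jjjk6'.
Captured: group 1 = 'ff826', group 2 = 'jjjk6'.

'1111ff826jjjk6'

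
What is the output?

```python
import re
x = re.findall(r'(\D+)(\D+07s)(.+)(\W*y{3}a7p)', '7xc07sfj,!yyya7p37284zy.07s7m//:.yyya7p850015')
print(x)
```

With 4 capturing groups, `findall` returns a 4-tuple per match.

[('x', 'c07s', 'fj,!yyya7p37284zy.07s7m//:.', 'yyya7p')]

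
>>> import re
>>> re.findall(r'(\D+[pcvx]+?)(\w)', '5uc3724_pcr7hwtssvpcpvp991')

[('uc', '3'), ('_pc', 'r'), ('hwtssvpcpvp', '9')]

The pattern matches one or more of a non-digit, then one or more of one of [pcvx] (lazy) (captured); then a word character (captured).
Scanning left to right: at [1:4] match 'uc3', groups = ('uc', '3'); at [7:11] match '_pcr', groups = ('_pc', 'r'); at [12:24] match 'hwtssvpcpvp9', groups = ('hwtssvpcpvp', '9').
2 groups means each result is a tuple of 2 captured strings — 3 here.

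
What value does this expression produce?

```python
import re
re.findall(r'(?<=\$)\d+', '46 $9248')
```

['9248']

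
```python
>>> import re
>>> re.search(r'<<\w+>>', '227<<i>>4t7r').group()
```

'<<i>>'

The match spans [3:8] → '<<i>>'.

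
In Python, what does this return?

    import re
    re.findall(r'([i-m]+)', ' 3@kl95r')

['kl']

One capturing group, so `findall` returns just the captured substring from the one match — 1 in all.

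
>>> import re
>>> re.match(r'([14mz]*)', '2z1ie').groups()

('',)

The match spans [0:0] → ''.
Captured: group 1 = ''.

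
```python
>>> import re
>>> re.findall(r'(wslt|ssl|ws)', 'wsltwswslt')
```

['wslt', 'ws', 'wslt']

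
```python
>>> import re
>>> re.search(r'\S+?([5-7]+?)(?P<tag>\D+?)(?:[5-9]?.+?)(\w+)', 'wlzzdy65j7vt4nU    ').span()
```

(0, 15)

Pattern: one or more of a non-whitespace character (lazy); then one or more of a character in [5-7] (lazy) (captured); then one or more of a non-digit (lazy) (captured as 'tag'); then optionally a character in [5-9], then one or more of any character (lazy) (non-capturing group); then one or more of a word character (captured).
Unlike `match`, `search` isn't anchored — it looks for the pattern anywhere in the string.
The match spans [0:15] → 'wlzzdy65j7vt4nU'.
Captured: group 1 = '65', group 2 = 'j', group 3 = 't4nU'.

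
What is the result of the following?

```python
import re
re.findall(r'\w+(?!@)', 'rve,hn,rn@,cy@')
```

`(?!…)`/`(?<!…)` only lets a position through if the neighbouring text does NOT match; no characters are consumed.
Since nothing is captured, `findall` lists the 4 matched substrings directly.

['rve', 'hn', 'r', 'c']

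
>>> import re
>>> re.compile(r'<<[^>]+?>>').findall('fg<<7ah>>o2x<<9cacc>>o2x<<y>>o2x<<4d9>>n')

No capturing groups, so `findall` returns the 4 full match strings.

['<<7ah>>', '<<9cacc>>', '<<y>>', '<<4d9>>']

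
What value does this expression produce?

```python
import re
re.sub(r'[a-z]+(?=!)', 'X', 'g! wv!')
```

'X! X!'

The positive lookaround only admits positions where the adjacent text matches; those characters stay outside the span.
Matches: at [0:1] → 'g'; at [3:5] → 'wv'.
`sub` substitutes 'X' at each match site.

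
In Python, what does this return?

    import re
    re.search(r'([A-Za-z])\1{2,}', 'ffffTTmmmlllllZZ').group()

'ffff'

After group 1 captures some text, `\1` only succeeds where that same text appears again.
`re.search` scans for the first position where the pattern succeeds.
The match spans [0:4] → 'ffff'.
Captured: group 1 = 'f'.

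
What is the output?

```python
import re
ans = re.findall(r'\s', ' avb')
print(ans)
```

Pattern: whitespace.
Matches: at [0:1] → ' '.
No capturing groups, so `findall` returns the 1 full match string.

[' ']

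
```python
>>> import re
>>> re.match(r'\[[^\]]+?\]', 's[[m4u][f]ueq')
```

None

`re.match` only tries the pattern at the start of the string.
Here position 0 doesn't satisfy it, so the call returns None.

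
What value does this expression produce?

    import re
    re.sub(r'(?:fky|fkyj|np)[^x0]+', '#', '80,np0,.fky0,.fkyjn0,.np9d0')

'80,np0,.fky0,.#0,.#0'

Matches: at [14:19] → 'fkyjn'; at [22:26] → 'np9d'.
Each match is replaced by '#'.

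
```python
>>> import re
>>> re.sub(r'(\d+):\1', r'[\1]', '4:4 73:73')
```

'[4] [73]'

After group 1 captures some text, `\1` only succeeds where that same text appears again.
The replacement refers to a captured group, so each match is rewritten using its own captured text.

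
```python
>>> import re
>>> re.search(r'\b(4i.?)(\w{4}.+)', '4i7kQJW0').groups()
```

The pattern matches a word boundary (`\b`, zero-width); then the literal '4i', then optionally any character (captured); then exactly 4 of a word character, then one or more of any character (captured).
`re.search` tries every starting position until one works.
The match spans [0:8] → '4i7kQJW0'.
Captured: group 1 = '4i7', group 2 = 'kQJW0'.

('4i7', 'kQJW0')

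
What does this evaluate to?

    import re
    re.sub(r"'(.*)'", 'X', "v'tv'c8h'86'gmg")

`sub` substitutes 'X' at each match site.

'vXgmg'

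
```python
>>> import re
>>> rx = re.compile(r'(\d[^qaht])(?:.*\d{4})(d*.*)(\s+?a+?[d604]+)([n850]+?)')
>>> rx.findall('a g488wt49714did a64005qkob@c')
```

[('48', 'did', ' a6400', '5')]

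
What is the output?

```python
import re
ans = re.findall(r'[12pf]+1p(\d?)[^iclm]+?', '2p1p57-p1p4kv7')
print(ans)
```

['5', '4']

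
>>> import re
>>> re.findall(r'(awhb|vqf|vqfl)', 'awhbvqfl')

['awhb', 'vqf']

Branches in `(...|...)` are attempted left-to-right; the first branch that allows the whole pattern to succeed is taken.
Scanning left to right: at [0:4] match 'awhb', group 1 = 'awhb'; at [4:7] match 'vqf', group 1 = 'vqf'.
One capturing group, so `findall` returns just the captured substring from each match — 2 in all.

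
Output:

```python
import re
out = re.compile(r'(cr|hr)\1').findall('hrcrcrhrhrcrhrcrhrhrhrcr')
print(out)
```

`\1` is not a pattern — it's the concrete string captured by group 1, re-applied verbatim.
With a single group, `findall` returns only what that group captured — 3 items.

['cr', 'hr', 'hr']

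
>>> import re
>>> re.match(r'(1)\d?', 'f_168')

None

Pattern: a literal '1' (captured); then optionally a digit.
`re.match` won't scan ahead — the pattern has to work from the very first character.
Here the pattern fails at index 0, so the call returns None.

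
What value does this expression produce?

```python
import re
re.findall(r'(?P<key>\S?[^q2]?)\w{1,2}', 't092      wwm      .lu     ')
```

['t0', ' ', '', '.l']

Pattern: optionally a non-whitespace character, then optionally any character except [q2] (captured as 'key'); then 1 to 2 of a word character.
With a single group, `findall` returns only what that group captured — 4 items.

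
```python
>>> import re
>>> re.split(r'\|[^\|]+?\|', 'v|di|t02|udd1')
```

['v', 't02|udd1']

Splitting on the pattern gives 2 pieces.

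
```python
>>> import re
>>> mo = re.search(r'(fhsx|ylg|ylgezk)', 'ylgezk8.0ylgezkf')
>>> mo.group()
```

Branches in `(...|...)` are attempted left-to-right; the first branch that allows the whole pattern to succeed is taken.
`re.search` scans for the first position where the pattern succeeds.
The match spans [0:3] → 'ylg'.
Captured: group 1 = 'ylg'.

'ylg'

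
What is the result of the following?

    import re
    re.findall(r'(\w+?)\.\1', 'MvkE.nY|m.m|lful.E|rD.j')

['m']

A backreference is literal: `\1` must see the identical characters the first group matched.
With a single group, `findall` returns only what that group captured — 1 item.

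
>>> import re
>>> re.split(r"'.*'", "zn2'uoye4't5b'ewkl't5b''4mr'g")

`split` removes every match and returns the 2 fragments in between.

['zn2', 'g']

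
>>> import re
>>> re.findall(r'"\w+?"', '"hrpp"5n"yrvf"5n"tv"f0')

Matches: at [0:6] → '"hrpp"'; at [8:14] → '"yrvf"'; at [16:20] → '"tv"'.
No capturing groups, so `findall` returns the 3 full match strings.

['"hrpp"', '"yrvf"', '"tv"']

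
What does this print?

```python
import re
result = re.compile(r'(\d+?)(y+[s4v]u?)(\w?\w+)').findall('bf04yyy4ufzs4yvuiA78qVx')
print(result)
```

The pattern matches one or more of a digit (lazy) (captured); then one or more of a literal 'y', then one of [s4v], then optionally a literal 'u' (captured); then optionally a word character, then one or more of a word character (captured).
Walking the string: at [2:23] match '04yyy4ufzs4yvuiA78qVx', groups = ('04', 'yyy4u', 'fzs4yvuiA78qVx').
Multiple groups make `findall` return tuples — one 3-tuple for the one match.

[('04', 'yyy4u', 'fzs4yvuiA78qVx')]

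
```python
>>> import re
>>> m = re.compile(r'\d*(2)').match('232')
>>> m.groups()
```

The match spans [0:3] → '232'.
Captured: group 1 = '2'.

('2',)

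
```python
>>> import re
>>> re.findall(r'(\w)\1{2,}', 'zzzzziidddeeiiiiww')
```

A backreference is literal: `\1` must see the identical characters the first group matched.
Walking the string: at [0:5] match 'zzzzz', group 1 = 'z'; at [7:10] match 'ddd', group 1 = 'd'; at [12:16] match 'iiii', group 1 = 'i'.
One capturing group, so `findall` returns just the captured substring from each match — 3 in all.

['z', 'd', 'i']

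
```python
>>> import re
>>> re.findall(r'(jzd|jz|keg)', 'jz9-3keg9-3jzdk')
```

The regex engine tests alternatives in the order written; an earlier branch that matches wins even if a later one would match more.
With a single group, `findall` returns only what that group captured — 3 items.

['jz', 'keg', 'jzd']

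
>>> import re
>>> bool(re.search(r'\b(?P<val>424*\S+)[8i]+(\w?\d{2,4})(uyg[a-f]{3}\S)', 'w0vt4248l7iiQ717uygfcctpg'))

Pattern: a word boundary (`\b`, zero-width); then the literal '42', then zero or more of the literal '4', then one or more of a non-whitespace character (captured as 'val'); then one or more of one of [8i]; then optionally a word character, then 2 to 4 of a digit (captured); then the literal 'uyg', then exactly 3 of a character in [a-f], then a non-whitespace character (captured).
Unlike `match`, `search` isn't anchored — it looks for the pattern anywhere in the string.
Here nothing in the string fits, so the call returns None, and `bool(None)` is False.

False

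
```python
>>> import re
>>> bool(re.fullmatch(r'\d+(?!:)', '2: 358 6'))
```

False

Because the assertion is negative and zero-width, positions next to the forbidden text are skipped.
`fullmatch` succeeds only if the pattern covers the string from start to end.
Here the pattern can't cover the whole string, so the call returns None, and `bool(None)` is False.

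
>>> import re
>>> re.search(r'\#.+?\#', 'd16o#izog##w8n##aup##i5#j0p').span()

(4, 10)

The `?` after the quantifier makes it lazy — it takes as little as possible before letting the rest of the pattern try.
`re.search` tries every starting position until one works.
The match spans [4:10] → '#izog#'.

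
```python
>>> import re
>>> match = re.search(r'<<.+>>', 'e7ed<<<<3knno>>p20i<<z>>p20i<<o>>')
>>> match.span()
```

Unlike `match`, `search` isn't anchored — it looks for the pattern anywhere in the string.
The match spans [4:33] → '<<<<3knno>>p20i<<z>>p20i<<o>>'.

(4, 33)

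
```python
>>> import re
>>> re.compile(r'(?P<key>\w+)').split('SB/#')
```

['', 'SB', '/#']

The pattern matches one or more of a word character (captured as 'key').
Matches to split on: at [0:2] → 'SB'.
`re.split` interleaves the captured-group text with the surrounding fragments.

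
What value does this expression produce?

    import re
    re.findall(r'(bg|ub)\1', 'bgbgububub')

['bg', 'ub']

A backreference is literal: `\1` must see the identical characters the first group matched.
One capturing group, so `findall` returns just the captured substring from each match — 2 in all.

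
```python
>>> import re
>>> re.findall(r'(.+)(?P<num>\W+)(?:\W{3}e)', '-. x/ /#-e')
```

[('-. x/', ' ')]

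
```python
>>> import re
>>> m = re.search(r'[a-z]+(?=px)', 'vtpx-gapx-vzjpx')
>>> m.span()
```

The positive lookaround only admits positions where the adjacent text matches; those characters stay outside the span.
`re.search` tries every starting position until one works.
The match spans [0:2] → 'vt'.

(0, 2)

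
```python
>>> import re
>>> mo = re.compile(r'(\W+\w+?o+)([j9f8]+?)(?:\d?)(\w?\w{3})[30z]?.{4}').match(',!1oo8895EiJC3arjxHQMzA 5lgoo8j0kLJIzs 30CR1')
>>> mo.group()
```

',!1oo8895EiJC3a'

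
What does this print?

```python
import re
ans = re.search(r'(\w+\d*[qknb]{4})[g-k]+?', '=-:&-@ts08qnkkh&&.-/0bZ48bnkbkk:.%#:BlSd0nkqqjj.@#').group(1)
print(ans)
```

The match spans [6:15] → 'ts08qnkkh'.
Captured: group 1 = 'ts08qnkk'.

ts08qnkk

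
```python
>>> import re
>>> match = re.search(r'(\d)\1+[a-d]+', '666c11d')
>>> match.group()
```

'666c'

After group 1 captures some text, `\1` only succeeds where that same text appears again.
The match spans [0:4] → '666c'.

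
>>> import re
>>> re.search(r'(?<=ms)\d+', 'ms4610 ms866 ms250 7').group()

'4610'

The lookaround is zero-width — it requires the adjacent text to match without consuming it, so the asserted text isn't part of the match.
`re.search` scans for the first position where the pattern succeeds.
The match spans [2:6] → '4610'.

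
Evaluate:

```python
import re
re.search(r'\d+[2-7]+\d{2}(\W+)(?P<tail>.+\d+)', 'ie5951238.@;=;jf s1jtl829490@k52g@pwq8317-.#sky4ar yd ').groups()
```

('.@;=;', 'jf s1jtl829490@k52g@pwq8317-.#sky4')

The match spans [2:48] → '5951238.@;=;jf s1jtl829490@k52g@pwq8317-.#sky4'.
Captured: group 1 = '.@;=;', group 2 = 'jf s1jtl829490@k52g@pwq8317-.#sky4'.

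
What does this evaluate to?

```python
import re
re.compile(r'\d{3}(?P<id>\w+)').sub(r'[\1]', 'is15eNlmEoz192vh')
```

The pattern matches exactly 3 of a digit; then one or more of a word character (captured as 'id').
Each match is replaced using the text its own group 1 captured.

'is15eNlmEoz[vh]'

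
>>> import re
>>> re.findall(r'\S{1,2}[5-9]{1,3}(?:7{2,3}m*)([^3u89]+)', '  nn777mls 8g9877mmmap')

This matches 1 to 2 of a non-whitespace character, then 1 to 3 of a character in [5-9]; then 2 to 3 of the literal '7', then zero or more of the literal 'm' (non-capturing group); then one or more of any character except [3u89] (captured).
One capturing group, so `findall` returns just the captured substring from each match — 2 in all.

['ls ', 'ap']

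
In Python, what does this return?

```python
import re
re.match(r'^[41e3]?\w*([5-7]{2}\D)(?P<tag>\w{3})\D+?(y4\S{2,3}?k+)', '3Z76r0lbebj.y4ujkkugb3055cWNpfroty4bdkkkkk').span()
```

With `match`, the pattern is implicitly anchored at the beginning.
The match spans [0:18] → '3Z76r0lbebj.y4ujkk'.

(0, 18)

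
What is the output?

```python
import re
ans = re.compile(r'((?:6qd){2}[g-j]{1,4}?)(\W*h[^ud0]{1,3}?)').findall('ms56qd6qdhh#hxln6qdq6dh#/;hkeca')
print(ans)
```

[('6qd6qdh', 'h#')]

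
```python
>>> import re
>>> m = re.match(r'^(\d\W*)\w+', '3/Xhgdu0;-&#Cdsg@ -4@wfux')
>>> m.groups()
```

('3/',)

The match spans [0:8] → '3/Xhgdu0'.
Captured: group 1 = '3/'.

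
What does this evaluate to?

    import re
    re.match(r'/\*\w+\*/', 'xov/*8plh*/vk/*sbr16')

None

`match` is anchored at position 0; if the pattern doesn't fit there, it returns None.
Here position 0 doesn't satisfy it, so the call returns None.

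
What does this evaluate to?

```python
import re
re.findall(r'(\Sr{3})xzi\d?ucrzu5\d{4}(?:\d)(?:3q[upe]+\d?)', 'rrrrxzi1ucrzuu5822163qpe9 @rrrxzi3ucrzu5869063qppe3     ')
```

['@rrr']

This matches a non-whitespace character, then exactly 3 of the literal 'r' (captured); then the literal 'xzi', then optionally a digit, then the literal 'ucr'; then the literal 'zu5', then exactly 4 of a digit; then a digit (non-capturing group); then the literal '3q', then one or more of one of [upe], then optionally a digit (non-capturing group).
Walking the string: at [26:51] match '@rrrxzi3ucrzu5869063qppe3', group 1 = '@rrr'.
With a single group, `findall` returns only what that group captured — 1 item.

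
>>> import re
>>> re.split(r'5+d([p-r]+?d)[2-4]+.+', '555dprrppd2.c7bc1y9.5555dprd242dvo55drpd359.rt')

The pattern matches one or more of the literal '5', then the literal 'd'; then one or more of a character in [p-r] (lazy), then the literal 'd' (captured); then one or more of a character in [2-4], then one or more of any character.
With a capturing group present, the delimiter's captured portion is kept in the result list.

['', 'prrppd', '']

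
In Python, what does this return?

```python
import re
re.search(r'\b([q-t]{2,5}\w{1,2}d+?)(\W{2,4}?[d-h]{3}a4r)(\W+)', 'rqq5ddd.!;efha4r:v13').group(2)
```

'.!;efha4r'

The match spans [0:17] → 'rqq5ddd.!;efha4r:'.
Captured: group 1 = 'rqq5ddd', group 2 = '.!;efha4r', group 3 = ':'.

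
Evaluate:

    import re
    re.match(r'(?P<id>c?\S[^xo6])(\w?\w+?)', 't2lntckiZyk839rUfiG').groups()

('t2', 'ln')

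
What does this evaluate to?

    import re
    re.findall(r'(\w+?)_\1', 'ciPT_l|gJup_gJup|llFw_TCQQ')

`\1` has to match the exact text group 1 already captured.
With a single group, `findall` returns only what that group captured — 1 item.

['gJup']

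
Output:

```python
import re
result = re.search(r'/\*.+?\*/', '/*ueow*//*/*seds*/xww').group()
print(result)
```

Because the quantifier is non-greedy, it stops expanding at the earliest point where the rest of the pattern can succeed.
The match spans [0:8] → '/*ueow*/'.

/*ueow*/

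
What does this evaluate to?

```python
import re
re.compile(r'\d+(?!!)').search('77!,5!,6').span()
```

`(?!…)`/`(?<!…)` only lets a position through if the neighbouring text does NOT match; no characters are consumed.
Unlike `match`, `search` isn't anchored — it looks for the pattern anywhere in the string.
The match spans [0:1] → '7'.

(0, 1)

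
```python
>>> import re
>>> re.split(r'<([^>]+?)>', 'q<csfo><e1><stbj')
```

Matches to split on: at [1:7] → '<csfo>'; at [7:11] → '<e1>'.
Because the pattern has a capturing group, `split` also inserts each captured text between the pieces.

['q', 'csfo', '', 'e1', '<stbj']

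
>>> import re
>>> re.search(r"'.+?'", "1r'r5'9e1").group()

`re.search` scans for the first position where the pattern succeeds.
The match spans [2:6] → "'r5'".

"'r5'"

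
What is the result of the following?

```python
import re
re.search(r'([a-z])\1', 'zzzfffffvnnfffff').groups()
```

A backreference is literal: `\1` must see the identical characters the first group matched.
Unlike `match`, `search` isn't anchored — it looks for the pattern anywhere in the string.
The match spans [0:2] → 'zz'.
Captured: group 1 = 'z'.

('z',)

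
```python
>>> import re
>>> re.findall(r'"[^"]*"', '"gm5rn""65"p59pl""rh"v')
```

['"gm5rn"', '"65"', '""']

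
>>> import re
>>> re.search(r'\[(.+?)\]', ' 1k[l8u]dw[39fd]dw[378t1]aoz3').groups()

('l8u',)

The match spans [3:8] → '[l8u]'.
Captured: group 1 = 'l8u'.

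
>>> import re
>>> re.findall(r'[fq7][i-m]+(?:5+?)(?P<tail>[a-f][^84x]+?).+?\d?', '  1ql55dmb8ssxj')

['dm']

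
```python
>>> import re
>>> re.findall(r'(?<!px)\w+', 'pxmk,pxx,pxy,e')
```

['pxmk', 'pxx', 'pxy', 'e']

The negative lookaround is zero-width — it rules out positions where the adjacent text would match, without consuming anything.
Walking the string: at [0:4] → 'pxmk'; at [5:8] → 'pxx'; at [9:12] → 'pxy'; at [13:14] → 'e'.
No capturing groups, so `findall` returns the 4 full match strings.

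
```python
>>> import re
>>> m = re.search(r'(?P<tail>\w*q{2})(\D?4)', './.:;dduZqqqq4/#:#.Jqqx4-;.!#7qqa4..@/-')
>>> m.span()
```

(5, 14)

This matches zero or more of a word character, then exactly 2 of the literal 'q' (captured as 'tail'); then optionally a non-digit, then the literal '4' (captured).
Unlike `match`, `search` isn't anchored — it looks for the pattern anywhere in the string.
The match spans [5:14] → 'dduZqqqq4'.
Captured: group 1 = 'dduZqqqq', group 2 = '4'.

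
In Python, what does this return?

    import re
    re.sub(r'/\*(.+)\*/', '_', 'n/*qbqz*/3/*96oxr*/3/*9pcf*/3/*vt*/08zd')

Matches: at [1:35] → '/*qbqz*/3/*96oxr*/3/*9pcf*/3/*vt*/'.
Each match is replaced by '_'.

'n_08zd'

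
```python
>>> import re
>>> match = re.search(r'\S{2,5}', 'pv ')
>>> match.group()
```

The match spans [0:2] → 'pv'.

'pv'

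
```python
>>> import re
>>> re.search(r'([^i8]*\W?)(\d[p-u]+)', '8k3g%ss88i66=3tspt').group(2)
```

This matches zero or more of any character except [i8], then optionally a non-word character (captured); then a digit, then one or more of a character in [p-u] (captured).
`re.search` tries every starting position until one works.
The match spans [10:18] → '66=3tspt'.
Captured: group 1 = '66=', group 2 = '3tspt'.

'3tspt'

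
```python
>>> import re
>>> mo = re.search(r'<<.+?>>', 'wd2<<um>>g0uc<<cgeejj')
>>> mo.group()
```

'<<um>>'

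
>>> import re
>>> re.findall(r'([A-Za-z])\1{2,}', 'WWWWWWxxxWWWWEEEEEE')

`\1` has to match the exact text group 1 already captured.
Scanning left to right: at [0:6] match 'WWWWWW', group 1 = 'W'; at [6:9] match 'xxx', group 1 = 'x'; at [9:13] match 'WWWW', group 1 = 'W'; at [13:19] match 'EEEEEE', group 1 = 'E'.
One capturing group, so `findall` returns just the captured substring from each match — 4 in all.

['W', 'x', 'W', 'E']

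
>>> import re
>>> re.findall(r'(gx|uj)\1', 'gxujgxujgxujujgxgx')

`\1` has to match the exact text group 1 already captured.
Because there's exactly one group, `findall` drops the full match and keeps group 1 from each hit.

['uj', 'gx']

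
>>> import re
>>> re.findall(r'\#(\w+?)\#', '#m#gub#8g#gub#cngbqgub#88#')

['m', '8g', 'cngbqgub']

With a single group, `findall` returns only what that group captured — 3 items.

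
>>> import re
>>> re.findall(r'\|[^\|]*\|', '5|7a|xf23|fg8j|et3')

['|7a|', '|fg8j|']

Walking the string: at [1:5] → '|7a|'; at [9:15] → '|fg8j|'.
Since nothing is captured, `findall` lists the 2 matched substrings directly.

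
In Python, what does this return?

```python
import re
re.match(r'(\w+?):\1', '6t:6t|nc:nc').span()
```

(0, 5)

A backreference is literal: `\1` must see the identical characters the first group matched.
With `match`, the pattern is implicitly anchored at the beginning.
The match spans [0:5] → '6t:6t'.
Captured: group 1 = '6t'.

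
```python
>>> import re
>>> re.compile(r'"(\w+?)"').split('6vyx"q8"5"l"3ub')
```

['6vyx', 'q8', '5', 'l', '3ub']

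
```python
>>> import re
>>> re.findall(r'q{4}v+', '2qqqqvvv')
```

['qqqqvvv']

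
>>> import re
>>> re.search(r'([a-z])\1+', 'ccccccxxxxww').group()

'cccccc'

The backreference `\1` re-matches whatever the first group consumed, character for character.
The match spans [0:6] → 'cccccc'.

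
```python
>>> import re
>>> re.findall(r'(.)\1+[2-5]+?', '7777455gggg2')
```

After group 1 captures some text, `\1` only succeeds where that same text appears again.
Walking the string: at [0:5] match '77774', group 1 = '7'; at [7:12] match 'gggg2', group 1 = 'g'.
With a single group, `findall` returns only what that group captured — 2 items.

['7', 'g']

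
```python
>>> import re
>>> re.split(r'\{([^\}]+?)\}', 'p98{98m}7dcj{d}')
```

['p98', '98m', '7dcj', 'd', '']

With a capturing group present, the delimiter's captured portion is kept in the result list.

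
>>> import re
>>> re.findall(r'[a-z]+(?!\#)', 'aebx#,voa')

['aeb', 'voa']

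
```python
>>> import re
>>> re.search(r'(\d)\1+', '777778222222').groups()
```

('7',)

The match spans [0:5] → '77777'.
Captured: group 1 = '7'.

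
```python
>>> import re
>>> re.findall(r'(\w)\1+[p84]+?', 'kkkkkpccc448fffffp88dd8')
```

A backreference is literal: `\1` must see the identical characters the first group matched.
With a single group, `findall` returns only what that group captured — 4 items.

['k', 'c', 'f', 'd']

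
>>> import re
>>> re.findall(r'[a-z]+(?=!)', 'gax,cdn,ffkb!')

['ffkb']

The lookaround is zero-width — it requires the adjacent text to match without consuming it, so the asserted text isn't part of the match.
No capturing groups, so `findall` returns the 1 full match string.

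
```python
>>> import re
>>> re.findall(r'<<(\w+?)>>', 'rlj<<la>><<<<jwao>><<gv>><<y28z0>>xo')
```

['la', 'jwao', 'gv', 'y28z0']

Scanning left to right: at [3:9] match '<<la>>', group 1 = 'la'; at [11:19] match '<<jwao>>', group 1 = 'jwao'; at [19:25] match '<<gv>>', group 1 = 'gv'; at [25:34] match '<<y28z0>>', group 1 = 'y28z0'.
With a single group, `findall` returns only what that group captured — 4 items.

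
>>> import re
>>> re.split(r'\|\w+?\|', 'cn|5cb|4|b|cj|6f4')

Matches to split on: at [2:7] → '|5cb|'; at [8:11] → '|b|'.
Each match becomes a cut point; 3 segments remain.

['cn', '4', 'cj|6f4']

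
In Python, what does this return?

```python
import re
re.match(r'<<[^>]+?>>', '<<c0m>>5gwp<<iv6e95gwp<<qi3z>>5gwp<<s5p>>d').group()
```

'<<c0m>>'

`match` is anchored at position 0; if the pattern doesn't fit there, it returns None.
The match spans [0:7] → '<<c0m>>'.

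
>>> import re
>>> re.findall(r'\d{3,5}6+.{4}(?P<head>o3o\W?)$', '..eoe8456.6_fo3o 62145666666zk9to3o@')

This matches 3 to 5 of a digit, then one or more of a literal '6', then exactly 4 of any character; then the literal 'o3o', then optionally a non-word character (captured as 'head'); then anchored at the end.
One capturing group, so `findall` returns just the captured substring from the one match — 1 in all.

['o3o@']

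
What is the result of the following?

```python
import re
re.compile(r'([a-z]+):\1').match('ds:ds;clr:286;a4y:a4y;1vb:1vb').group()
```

'ds:ds'

`\1` is not a pattern — it's the concrete string captured by group 1, re-applied verbatim.
`match` is anchored at position 0; if the pattern doesn't fit there, it returns None.
The match spans [0:5] → 'ds:ds'.
Captured: group 1 = 'ds'.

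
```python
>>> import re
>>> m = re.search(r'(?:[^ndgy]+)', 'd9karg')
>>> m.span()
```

This matches one or more of any character except [ndgy] (non-capturing group).
The match spans [1:5] → '9kar'.

(1, 5)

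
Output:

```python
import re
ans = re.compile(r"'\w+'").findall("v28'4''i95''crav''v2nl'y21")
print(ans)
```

No capturing groups, so `findall` returns the 4 full match strings.

["'4'", "'i95'", "'crav'", "'v2nl'"]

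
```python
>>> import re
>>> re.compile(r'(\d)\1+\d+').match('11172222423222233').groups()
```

('1',)

`\1` is not a pattern — it's the concrete string captured by group 1, re-applied verbatim.
With `match`, the pattern is implicitly anchored at the beginning.
The match spans [0:17] → '11172222423222233'.
Captured: group 1 = '1'.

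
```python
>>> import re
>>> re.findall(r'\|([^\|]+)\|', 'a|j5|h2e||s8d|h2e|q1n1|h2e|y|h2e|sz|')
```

Matches: at [1:5] match '|j5|', group 1 = 'j5'; at [9:14] match '|s8d|', group 1 = 's8d'; at [17:23] match '|q1n1|', group 1 = 'q1n1'; at [26:29] match '|y|', group 1 = 'y'; at [32:36] match '|sz|', group 1 = 'sz'.
One capturing group, so `findall` returns just the captured substring from each match — 5 in all.

['j5', 's8d', 'q1n1', 'y', 'sz']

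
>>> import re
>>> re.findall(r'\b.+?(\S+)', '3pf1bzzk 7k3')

This matches a word boundary (`\b`, zero-width); then one or more of any character (lazy); then one or more of a non-whitespace character (captured).
`findall` collects group 1 from each match (2 total).

['pf1bzzk', '7k3']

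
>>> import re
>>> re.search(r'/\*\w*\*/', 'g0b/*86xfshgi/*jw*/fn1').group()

`re.search` tries every starting position until one works.
The match spans [13:19] → '/*jw*/'.

'/*jw*/'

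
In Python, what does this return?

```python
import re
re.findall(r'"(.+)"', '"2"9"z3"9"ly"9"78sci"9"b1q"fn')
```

['2"9"z3"9"ly"9"78sci"9"b1q']

One capturing group, so `findall` returns just the captured substring from the one match — 1 in all.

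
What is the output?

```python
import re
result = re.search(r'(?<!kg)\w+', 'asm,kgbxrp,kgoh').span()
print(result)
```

The negative lookahead/lookbehind blocks any match where the forbidden context is present.
The match spans [0:3] → 'asm'.

(0, 3)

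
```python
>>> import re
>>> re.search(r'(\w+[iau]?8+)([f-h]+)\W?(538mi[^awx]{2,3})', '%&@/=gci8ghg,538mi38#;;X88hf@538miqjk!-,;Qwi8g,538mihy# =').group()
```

The match spans [5:21] → 'gci8ghg,538mi38#'.

'gci8ghg,538mi38#'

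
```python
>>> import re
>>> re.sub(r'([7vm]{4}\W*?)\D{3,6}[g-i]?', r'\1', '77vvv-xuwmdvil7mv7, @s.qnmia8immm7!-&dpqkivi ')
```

This matches exactly 4 of one of [7vm], then zero or more of a non-word character (lazy) (captured); then 3 to 6 of a non-digit, then optionally a character in [g-i].
A `+?`/`*?`/`{m,n}?` starts at its minimum and grows only as far as needed for what follows to match.
Matches: at [0:10] → '77vvv-xuwm'; at [14:24] → '7mv7, @s.q'; at [30:40] → 'mmm7!-&dpq'.
`\1` in the replacement pulls in group 1's text for each match.

'77vvdvil7mv7nmia8immm7kivi '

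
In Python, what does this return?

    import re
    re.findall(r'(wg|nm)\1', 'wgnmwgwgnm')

`\1` is not a pattern — it's the concrete string captured by group 1, re-applied verbatim.
Walking the string: at [4:8] match 'wgwg', group 1 = 'wg'.
`findall` collects group 1 from the one match (1 total).

['wg']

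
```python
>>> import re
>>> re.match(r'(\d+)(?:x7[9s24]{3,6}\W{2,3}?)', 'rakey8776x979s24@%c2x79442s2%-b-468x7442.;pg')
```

None

This matches one or more of a digit (captured); then the literal 'x7', then 3 to 6 of one of [9s24], then 2 to 3 of a non-word character (lazy) (non-capturing group).
`re.match` only tries the pattern at the start of the string.
Here the string doesn't start with a match, so the call returns None.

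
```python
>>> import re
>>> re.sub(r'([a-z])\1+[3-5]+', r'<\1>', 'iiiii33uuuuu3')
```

`\1` has to match the exact text group 1 already captured.
Each match is replaced using the text its own group 1 captured.

'<i><u>'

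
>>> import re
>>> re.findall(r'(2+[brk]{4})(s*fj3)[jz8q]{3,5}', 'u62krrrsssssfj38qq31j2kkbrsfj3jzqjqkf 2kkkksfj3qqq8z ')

[('2krrr', 'sssssfj3'), ('2kkbr', 'sfj3'), ('2kkkk', 'sfj3')]

The pattern matches one or more of a literal '2', then exactly 4 of one of [brk] (captured); then zero or more of a literal 's', then the literal 'fj3' (captured); then 3 to 5 of one of [jz8q].
2 groups means each result is a tuple of 2 captured strings — 3 here.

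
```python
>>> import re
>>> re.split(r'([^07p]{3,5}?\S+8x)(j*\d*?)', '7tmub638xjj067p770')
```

The pattern matches 3 to 5 of any character except [07p] (lazy), then one or more of a non-whitespace character, then the literal '8x' (captured); then zero or more of the literal 'j', then zero or more of a digit (lazy) (captured).
The `?` after the quantifier makes it lazy — it takes as little as possible before letting the rest of the pattern try.
Matches to split on: at [1:11] → 'tmub638xjj'.
`re.split` interleaves the captured-group text with the surrounding fragments.

['7', 'tmub638x', 'jj', '067p770']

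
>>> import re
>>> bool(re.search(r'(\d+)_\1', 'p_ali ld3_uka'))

False

A backreference is literal: `\1` must see the identical characters the first group matched.
Here nothing in the string fits, so the call returns None, and `bool(None)` is False.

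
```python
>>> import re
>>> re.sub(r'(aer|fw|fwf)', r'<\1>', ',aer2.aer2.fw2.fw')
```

',<aer>2.<aer>2.<fw>2.<fw>'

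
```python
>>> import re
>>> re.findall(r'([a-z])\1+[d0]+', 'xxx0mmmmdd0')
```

['x', 'm']

A backreference is literal: `\1` must see the identical characters the first group matched.
With a single group, `findall` returns only what that group captured — 2 items.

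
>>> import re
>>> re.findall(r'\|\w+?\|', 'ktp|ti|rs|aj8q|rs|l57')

['|ti|', '|aj8q|']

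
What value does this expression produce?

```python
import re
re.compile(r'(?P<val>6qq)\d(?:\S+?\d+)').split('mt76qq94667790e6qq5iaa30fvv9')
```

['mt7', '6qq', 'e', '6qq', 'fvv9']

Because the quantifier is non-greedy, it stops expanding at the earliest point where the rest of the pattern can succeed.
Because the pattern has a capturing group, `split` also inserts each captured text between the pieces.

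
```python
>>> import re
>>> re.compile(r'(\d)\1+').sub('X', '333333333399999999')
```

'XX'

`\1` is not a pattern — it's the concrete string captured by group 1, re-applied verbatim.
Each match is replaced by 'X'.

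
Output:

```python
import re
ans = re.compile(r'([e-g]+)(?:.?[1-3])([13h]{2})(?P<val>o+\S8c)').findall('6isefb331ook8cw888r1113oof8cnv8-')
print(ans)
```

[('ef', '31', 'ook8c')]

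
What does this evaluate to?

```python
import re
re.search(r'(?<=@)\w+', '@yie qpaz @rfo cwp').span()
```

(1, 4)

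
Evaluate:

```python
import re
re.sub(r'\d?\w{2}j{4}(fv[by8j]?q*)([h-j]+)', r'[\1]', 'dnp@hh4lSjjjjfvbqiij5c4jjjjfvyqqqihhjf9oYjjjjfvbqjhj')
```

'dnp@hh[fvbq][fvyqqq]f[fvbq]'

The pattern matches optionally a digit, then exactly 2 of a word character, then exactly 4 of a literal 'j'; then the literal 'fv', then optionally one of [by8j], then zero or more of the literal 'q' (captured); then one or more of a character in [h-j] (captured).
Matches: at [6:20] → '4lSjjjjfvbqiij'; at [20:37] → '5c4jjjjfvyqqqihhj'; at [38:52] → '9oYjjjjfvbqjhj'.
Each match is replaced using the text its own group 1 captured.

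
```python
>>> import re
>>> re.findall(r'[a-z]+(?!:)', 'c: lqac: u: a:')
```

A negative assertion filters positions out without eating any characters.
Matches: at [3:6] → 'lqa'.
Since nothing is captured, `findall` lists the 1 matched substring directly.

['lqa']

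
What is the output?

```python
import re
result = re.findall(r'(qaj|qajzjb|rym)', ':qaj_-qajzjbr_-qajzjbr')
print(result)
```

Alternation isn't longest-match — the leftmost alternative that fits at this position is chosen.
Scanning left to right: at [1:4] match 'qaj', group 1 = 'qaj'; at [6:9] match 'qaj', group 1 = 'qaj'; at [15:18] match 'qaj', group 1 = 'qaj'.
`findall` collects group 1 from each match (3 total).

['qaj', 'qaj', 'qaj']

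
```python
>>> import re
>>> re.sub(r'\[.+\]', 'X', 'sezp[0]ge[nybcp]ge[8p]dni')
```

Matches: at [4:22] → '[0]ge[nybcp]ge[8p]'.
`sub` substitutes 'X' at each match site.

'sezpXdni'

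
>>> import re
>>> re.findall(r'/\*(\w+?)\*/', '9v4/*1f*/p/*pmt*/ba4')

['1f', 'pmt']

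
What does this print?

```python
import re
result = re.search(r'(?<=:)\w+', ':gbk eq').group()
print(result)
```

gbk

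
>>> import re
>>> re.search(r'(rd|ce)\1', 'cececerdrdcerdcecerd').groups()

('ce',)

`\1` is not a pattern — it's the concrete string captured by group 1, re-applied verbatim.
`re.search` scans for the first position where the pattern succeeds.
The match spans [0:4] → 'cece'.
Captured: group 1 = 'ce'.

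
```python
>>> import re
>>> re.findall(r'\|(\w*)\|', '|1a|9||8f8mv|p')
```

Scanning left to right: at [0:4] match '|1a|', group 1 = '1a'; at [5:7] match '||', group 1 = ''.
Because there's exactly one group, `findall` drops the full match and keeps group 1 from each hit.

['1a', '']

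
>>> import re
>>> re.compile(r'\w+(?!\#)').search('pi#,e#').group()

'p'

Because the assertion is negative and zero-width, positions next to the forbidden text are skipped.
The match spans [0:1] → 'p'.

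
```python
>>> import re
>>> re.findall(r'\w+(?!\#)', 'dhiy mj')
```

['dhiy', 'mj']

A negative assertion filters positions out without eating any characters.
Since nothing is captured, `findall` lists the 2 matched substrings directly.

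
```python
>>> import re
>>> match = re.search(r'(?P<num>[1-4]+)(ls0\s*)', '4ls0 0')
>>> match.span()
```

The pattern matches one or more of a character in [1-4] (captured as 'num'); then the literal 'ls0', then zero or more of whitespace (captured).
`re.search` tries every starting position until one works.
The match spans [0:5] → '4ls0 '.
Captured: group 1 = '4', group 2 = 'ls0 '.

(0, 5)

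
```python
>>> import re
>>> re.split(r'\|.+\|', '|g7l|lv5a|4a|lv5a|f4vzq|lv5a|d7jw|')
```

['', '']

The string is cut at each match, leaving 2 pieces.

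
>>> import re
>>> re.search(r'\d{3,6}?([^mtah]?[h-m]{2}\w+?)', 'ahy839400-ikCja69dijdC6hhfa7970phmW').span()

(3, 13)

The match spans [3:13] → '839400-ikC'.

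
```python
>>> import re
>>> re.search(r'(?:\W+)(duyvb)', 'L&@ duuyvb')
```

None

This matches one or more of a non-word character (non-capturing group); then the literal 'duy', then the literal 'vb' (captured).
`re.search` scans for the first position where the pattern succeeds.
Here nothing in the string fits, so the call returns None.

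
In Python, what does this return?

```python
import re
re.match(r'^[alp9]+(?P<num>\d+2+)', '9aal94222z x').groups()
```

The match spans [0:9] → '9aal94222'.
Captured: group 1 = '4222'.

('4222',)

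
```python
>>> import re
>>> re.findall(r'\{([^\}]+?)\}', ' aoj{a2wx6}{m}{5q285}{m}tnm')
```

Walking the string: at [4:11] match '{a2wx6}', group 1 = 'a2wx6'; at [11:14] match '{m}', group 1 = 'm'; at [14:21] match '{5q285}', group 1 = '5q285'; at [21:24] match '{m}', group 1 = 'm'.
`findall` collects group 1 from each match (4 total).

['a2wx6', 'm', '5q285', 'm']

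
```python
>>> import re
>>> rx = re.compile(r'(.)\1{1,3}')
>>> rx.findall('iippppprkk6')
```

`\1` is not a pattern — it's the concrete string captured by group 1, re-applied verbatim.
Scanning left to right: at [0:2] match 'ii', group 1 = 'i'; at [2:6] match 'pppp', group 1 = 'p'; at [8:10] match 'kk', group 1 = 'k'.
Because there's exactly one group, `findall` drops the full match and keeps group 1 from each hit.

['i', 'p', 'k']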